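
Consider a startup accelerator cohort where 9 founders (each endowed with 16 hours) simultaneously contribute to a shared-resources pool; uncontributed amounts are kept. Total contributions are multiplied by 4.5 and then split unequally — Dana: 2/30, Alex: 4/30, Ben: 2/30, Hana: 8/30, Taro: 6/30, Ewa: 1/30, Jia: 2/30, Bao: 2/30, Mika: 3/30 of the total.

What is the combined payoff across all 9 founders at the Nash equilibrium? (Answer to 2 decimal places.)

200.00 hours

Each unit j contributes comes back to j as 4.5 × (j's share), so j prefers to contribute only if that share exceeds 1/4.5 = 0.2222; otherwise keeping the unit dominates.
The only share above 0.2222 is Hana's 8/30, contributing 16; the remaining 8 contribute 0. Total contributed: 16.
The shared-resources pool pays out 4.5 × 16 = 72.00 in total (split across the unequal shares, but the aggregate is all that matters for the group sum).
The 8 free-riders keep 16 each, adding 128. Group total = 128 + 72.00 = 200.00.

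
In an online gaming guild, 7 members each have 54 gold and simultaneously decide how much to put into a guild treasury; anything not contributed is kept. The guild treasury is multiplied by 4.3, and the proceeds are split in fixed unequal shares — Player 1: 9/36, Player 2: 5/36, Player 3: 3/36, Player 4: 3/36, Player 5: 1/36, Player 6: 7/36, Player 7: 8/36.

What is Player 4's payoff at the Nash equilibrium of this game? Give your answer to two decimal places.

Each unit j contributes comes back to j as 4.3 × (j's share), so j prefers to contribute only if that share exceeds 1/4.3 = 0.2326; otherwise keeping the unit dominates.
The only share above 0.2326 is Player 1's 9/36, contributing 54; the remaining 6 contribute 0. Total contributed: 54.
Player 4 keeps 54 and receives 4.3 × 54 × 3/36 = 19.35 from the guild treasury, for a payoff of 73.35.

73.35 gold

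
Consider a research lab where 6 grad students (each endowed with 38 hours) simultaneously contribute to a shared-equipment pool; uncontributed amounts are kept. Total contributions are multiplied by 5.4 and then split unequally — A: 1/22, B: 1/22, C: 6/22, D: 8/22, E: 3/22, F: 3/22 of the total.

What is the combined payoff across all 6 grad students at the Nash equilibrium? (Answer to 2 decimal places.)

A player with share s gets back 5.4·s per unit contributed, so full contribution is dominant for anyone with s > 1/5.4 = 0.1852 and zero contribution is dominant for anyone below.
The shares above 0.1852 belong to C and D, contributing 38 each; the remaining 4 contribute 0. Total contributed: 76.
The shared-equipment pool pays out 5.4 × 76 = 410.40 in total (split across the unequal shares, but the aggregate is all that matters for the group sum).
The 4 free-riders keep 38 each, adding 152. Group total = 152 + 410.40 = 562.40.

562.40 hours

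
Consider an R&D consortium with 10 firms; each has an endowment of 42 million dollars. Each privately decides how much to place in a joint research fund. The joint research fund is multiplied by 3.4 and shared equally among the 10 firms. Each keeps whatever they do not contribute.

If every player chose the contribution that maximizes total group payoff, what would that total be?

Each contributed unit returns 3.400 to the group as a whole (0.3400 to each of 10 players), which exceeds 1, so the social optimum is full contribution: group total = 3.400 × 420 = 1428.00.

1428.00 million dollars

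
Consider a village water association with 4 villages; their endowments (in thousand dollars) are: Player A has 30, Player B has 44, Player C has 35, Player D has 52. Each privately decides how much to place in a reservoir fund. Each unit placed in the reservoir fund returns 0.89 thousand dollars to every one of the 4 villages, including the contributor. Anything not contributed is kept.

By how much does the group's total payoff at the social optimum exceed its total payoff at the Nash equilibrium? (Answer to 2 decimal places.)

412.16 thousand dollars

The private return per contributed unit is 0.89 < 1 for everyone, so the Nash equilibrium is zero contribution and the group total is Σ E_j = 30 + 44 + 35 + 52 = 161.
Each contributed unit returns 3.560 to the group, so the social optimum is full contribution by everyone: group total = 3.560 × 161 = 573.16.
Efficiency loss = (3.560 − 1) × 161 = 412.16.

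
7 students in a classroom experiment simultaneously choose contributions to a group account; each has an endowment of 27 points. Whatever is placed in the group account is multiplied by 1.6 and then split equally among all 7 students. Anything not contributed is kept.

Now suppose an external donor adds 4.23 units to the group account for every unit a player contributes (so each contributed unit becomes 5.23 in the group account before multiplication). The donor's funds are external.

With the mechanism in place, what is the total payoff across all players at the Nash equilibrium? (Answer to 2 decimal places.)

1581.55 points

The effective private return per unit is now 1.6 × 5.23 / 7 = 1.1954 > 1, so every player's dominant strategy flips to full contribution.
At the Nash equilibrium everyone contributes 27. Group total payoff = 1.6 × 5.23 × 189 = 1581.55.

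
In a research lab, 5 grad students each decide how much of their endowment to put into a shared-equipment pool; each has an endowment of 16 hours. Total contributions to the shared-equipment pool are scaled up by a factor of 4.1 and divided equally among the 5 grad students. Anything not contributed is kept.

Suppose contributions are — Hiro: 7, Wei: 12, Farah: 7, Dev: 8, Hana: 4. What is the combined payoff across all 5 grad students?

Total contributed: 7 + 12 + 7 + 8 + 4 = 38; total kept: 5 × 16 − 38 = 42.
The shared-equipment pool pays out 4.1 × 38 = 155.80 in aggregate.
Group total = 42 + 155.80 = 197.80.

197.80 hours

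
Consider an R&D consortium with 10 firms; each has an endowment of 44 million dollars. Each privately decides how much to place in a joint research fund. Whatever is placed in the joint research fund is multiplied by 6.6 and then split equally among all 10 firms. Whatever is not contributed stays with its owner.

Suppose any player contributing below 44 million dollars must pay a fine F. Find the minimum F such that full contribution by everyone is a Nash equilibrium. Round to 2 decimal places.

Given the others contribute fully, the best deviation is to contribute 0 (any partial contribution still incurs the fine and gives up units whose private return 0.6600 is below 1).
Deviating from 44 to 0 saves 44 million dollars but forfeits the deviator's share of the drop in the joint research fund: 6.6/10 × 44 = 29.04.
So the deviation gain is 44 − 29.04 = 14.96, and the fine must be at least 14.96 million dollars to wipe it out.

14.96 million dollars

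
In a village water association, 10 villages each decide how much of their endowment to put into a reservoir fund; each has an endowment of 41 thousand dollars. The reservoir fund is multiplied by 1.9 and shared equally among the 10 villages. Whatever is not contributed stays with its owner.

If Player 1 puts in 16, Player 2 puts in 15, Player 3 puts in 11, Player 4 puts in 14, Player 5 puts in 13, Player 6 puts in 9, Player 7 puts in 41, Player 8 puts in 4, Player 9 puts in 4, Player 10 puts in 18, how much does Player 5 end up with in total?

Total contributed: 16 + 15 + 11 + 14 + 13 + 9 + 41 + 4 + 4 + 18 = 145.
Each receives 1.9 × 145 / 10 = 27.55 from the reservoir fund.
Player 5 keeps 41 − 13 = 28, so Player 5's payoff is 28 + 27.55 = 55.55.

55.55 thousand dollars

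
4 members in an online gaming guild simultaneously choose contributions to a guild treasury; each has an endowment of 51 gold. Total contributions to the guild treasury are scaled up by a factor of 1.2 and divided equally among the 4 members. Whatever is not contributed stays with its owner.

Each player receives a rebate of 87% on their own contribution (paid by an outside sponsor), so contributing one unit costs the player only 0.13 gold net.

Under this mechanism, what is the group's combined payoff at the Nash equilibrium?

With the mechanism, a contributed unit returns (1.2/4) / 0.13 = 2.3077 per unit of net cost to the contributor — now above 1 — so contributing fully is weakly dominant for every player.
So the Nash equilibrium is full contribution by all 4; the group earns 4 × (51 × 0.87 + 1.2 × 51) = 422.28.

422.28 gold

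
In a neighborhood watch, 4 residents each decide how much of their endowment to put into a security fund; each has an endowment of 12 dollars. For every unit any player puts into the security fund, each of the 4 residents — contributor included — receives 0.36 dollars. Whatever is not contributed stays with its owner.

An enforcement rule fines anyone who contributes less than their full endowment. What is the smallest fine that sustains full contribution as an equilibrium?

7.68 dollars

Given the others contribute fully, the best deviation is to contribute 0 (any partial contribution still incurs the fine and gives up units whose private return 0.36 is below 1).
Deviating from 12 to 0 saves 12 dollars but forfeits the deviator's share of the drop in the security fund: 0.36 × 12 = 4.32.
So the deviation gain is 12 − 4.32 = 7.68, and the fine must be at least 7.68 dollars to wipe it out.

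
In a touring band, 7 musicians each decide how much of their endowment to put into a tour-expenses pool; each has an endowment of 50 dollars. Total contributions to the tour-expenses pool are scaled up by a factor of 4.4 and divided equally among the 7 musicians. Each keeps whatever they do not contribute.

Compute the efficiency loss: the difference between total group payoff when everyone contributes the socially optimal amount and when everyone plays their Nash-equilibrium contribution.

1190.00 dollars

Each contributed unit returns 4.4/7 = 0.6286 to its contributor — below 1 — so contributing 0 is dominant for every player. At the Nash equilibrium everyone keeps their 50, and the group total is 7 × 50 = 350.
Each contributed unit returns 4.400 to the group as a whole (0.6286 to each of 7 players), which exceeds 1, so the social optimum is full contribution: group total = 4.400 × 350 = 1540.00.
Efficiency loss = 1540.00 − 350 = 1190.00.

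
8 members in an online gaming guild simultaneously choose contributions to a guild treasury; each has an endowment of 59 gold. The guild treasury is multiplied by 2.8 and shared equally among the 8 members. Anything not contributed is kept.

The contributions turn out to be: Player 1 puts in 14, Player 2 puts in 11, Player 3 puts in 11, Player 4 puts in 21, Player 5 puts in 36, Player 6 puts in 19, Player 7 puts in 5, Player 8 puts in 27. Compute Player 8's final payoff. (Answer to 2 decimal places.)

82.40 gold

Total contributed: 14 + 11 + 11 + 21 + 36 + 19 + 5 + 27 = 144.
Each receives 2.8 × 144 / 8 = 50.40 from the guild treasury.
Player 8 keeps 59 − 27 = 32, so Player 8's payoff is 32 + 50.40 = 82.40.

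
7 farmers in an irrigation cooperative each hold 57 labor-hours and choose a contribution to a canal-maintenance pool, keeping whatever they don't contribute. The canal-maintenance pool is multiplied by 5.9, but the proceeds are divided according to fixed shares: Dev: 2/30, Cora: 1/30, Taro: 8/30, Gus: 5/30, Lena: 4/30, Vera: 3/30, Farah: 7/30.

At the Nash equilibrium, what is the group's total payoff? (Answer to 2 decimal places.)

957.60 labor-hours

Player j's private return per contributed unit is 5.9 × (j's share). Contributing is weakly dominant for j when that share is at least 1/5.9 = 0.1695, and contributing 0 is dominant otherwise.
Taro and Farah clear that bar, contributing 57 each; the remaining 5 contribute 0. Total contributed: 114.
The canal-maintenance pool pays out 5.9 × 114 = 672.60 in total (split across the unequal shares, but the aggregate is all that matters for the group sum).
The 5 free-riders keep 57 each, adding 285. Group total = 285 + 672.60 = 957.60.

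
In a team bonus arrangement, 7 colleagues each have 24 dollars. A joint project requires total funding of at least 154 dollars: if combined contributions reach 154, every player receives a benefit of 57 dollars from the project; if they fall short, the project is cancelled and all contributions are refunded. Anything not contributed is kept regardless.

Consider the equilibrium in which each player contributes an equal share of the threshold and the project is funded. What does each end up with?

59 dollars

Equal share of the threshold: 154/7 = 22.
At this profile no one gains by cutting their contribution: any cut drops the total below 154, the project is cancelled, contributions are refunded, and the deviator ends with 24, which is less than 24 − 22 + 57 = 59. Contributing more than 22 just wastes the excess. So contributing exactly 22 is a best response.
Each player's payoff: 24 − 22 + 57 = 59.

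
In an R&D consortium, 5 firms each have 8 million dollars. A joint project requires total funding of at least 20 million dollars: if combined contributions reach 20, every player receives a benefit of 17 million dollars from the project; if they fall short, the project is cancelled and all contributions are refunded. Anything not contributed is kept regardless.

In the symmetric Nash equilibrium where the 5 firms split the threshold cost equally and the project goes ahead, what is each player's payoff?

21 million dollars

Equal share of the threshold: 20/5 = 4.
At this profile no one gains by cutting their contribution: any cut drops the total below 20, the project is cancelled, contributions are refunded, and the deviator ends with 8, which is less than 8 − 4 + 17 = 21. Contributing more than 4 just wastes the excess. So contributing exactly 4 is a best response.
Each player's payoff: 8 − 4 + 17 = 21.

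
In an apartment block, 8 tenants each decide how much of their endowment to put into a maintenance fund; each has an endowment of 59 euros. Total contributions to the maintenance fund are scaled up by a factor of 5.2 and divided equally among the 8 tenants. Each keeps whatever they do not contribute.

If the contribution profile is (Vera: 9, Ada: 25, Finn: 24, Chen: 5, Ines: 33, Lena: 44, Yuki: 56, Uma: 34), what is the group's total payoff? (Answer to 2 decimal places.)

1438.00 euros

Total contributed: 9 + 25 + 24 + 5 + 33 + 44 + 56 + 34 = 230; total kept: 8 × 59 − 230 = 242.
The maintenance fund pays out 5.2 × 230 = 1196.00 in aggregate.
Group total = 242 + 1196.00 = 1438.00.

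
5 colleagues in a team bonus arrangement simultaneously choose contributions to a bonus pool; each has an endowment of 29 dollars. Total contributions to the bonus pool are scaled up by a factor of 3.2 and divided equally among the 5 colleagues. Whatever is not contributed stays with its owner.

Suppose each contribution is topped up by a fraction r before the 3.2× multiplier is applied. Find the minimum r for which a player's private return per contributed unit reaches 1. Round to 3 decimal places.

0.563

With matching at rate r, one contributed unit becomes (1 + r) in the bonus pool and returns 3.2 × (1 + r) / 5 to the contributor.
Setting this equal to 1: 1 + r = 5/3.2 = 1.5625.
So the minimum matching rate is r = 1.5625 − 1 = 0.563.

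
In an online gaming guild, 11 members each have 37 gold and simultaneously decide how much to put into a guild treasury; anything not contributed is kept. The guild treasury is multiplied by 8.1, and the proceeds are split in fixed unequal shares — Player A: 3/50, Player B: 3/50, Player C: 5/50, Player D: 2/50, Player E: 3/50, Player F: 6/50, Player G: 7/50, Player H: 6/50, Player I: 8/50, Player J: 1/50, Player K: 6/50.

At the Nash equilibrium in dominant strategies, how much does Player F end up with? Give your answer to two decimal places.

108.93 gold

Player j's private return per contributed unit is 8.1 × (j's share). Contributing is weakly dominant for j when that share is at least 1/8.1 = 0.1235, and contributing 0 is dominant otherwise.
Player G and Player I are above the threshold, contributing 37 each; the remaining 9 contribute 0. Total contributed: 74.
Player F keeps 37 and receives 8.1 × 74 × 6/50 = 71.93 from the guild treasury, for a payoff of 108.93.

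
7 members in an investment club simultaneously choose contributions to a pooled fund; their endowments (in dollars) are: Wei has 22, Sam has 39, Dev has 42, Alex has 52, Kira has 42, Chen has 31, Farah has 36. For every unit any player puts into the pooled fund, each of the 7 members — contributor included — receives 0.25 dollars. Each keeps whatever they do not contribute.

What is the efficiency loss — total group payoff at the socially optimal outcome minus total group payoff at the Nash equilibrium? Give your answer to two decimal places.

198.00 dollars

The private return per contributed unit is 0.25 < 1 for everyone, so the Nash equilibrium is zero contribution and the group total is Σ E_j = 22 + 39 + 42 + 52 + 42 + 31 + 36 = 264.
Each contributed unit returns 1.750 to the group, so the social optimum is full contribution by everyone: group total = 1.750 × 264 = 462.00.
Efficiency loss = (1.750 − 1) × 264 = 198.00.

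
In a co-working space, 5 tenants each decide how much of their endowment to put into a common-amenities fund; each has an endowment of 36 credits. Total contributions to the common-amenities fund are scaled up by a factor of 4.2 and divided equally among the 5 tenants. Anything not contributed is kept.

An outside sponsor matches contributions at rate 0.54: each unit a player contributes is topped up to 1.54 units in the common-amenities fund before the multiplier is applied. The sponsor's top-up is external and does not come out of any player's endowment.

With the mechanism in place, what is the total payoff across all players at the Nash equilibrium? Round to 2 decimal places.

The effective private return per unit is now 4.2 × 1.54 / 5 = 1.2936 > 1, so every player's dominant strategy flips to full contribution.
At the Nash equilibrium everyone contributes 36. Group total payoff = 4.2 × 1.54 × 180 = 1164.24.

1164.24 credits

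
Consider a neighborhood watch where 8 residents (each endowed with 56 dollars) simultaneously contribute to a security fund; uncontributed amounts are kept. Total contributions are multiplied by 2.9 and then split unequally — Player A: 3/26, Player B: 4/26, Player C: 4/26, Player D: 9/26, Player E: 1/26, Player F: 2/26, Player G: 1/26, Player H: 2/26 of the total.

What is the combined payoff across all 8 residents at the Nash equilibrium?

Player j's private return per contributed unit is 2.9 × (j's share). Contributing is weakly dominant for j when that share is at least 1/2.9 = 0.3448, and contributing 0 is dominant otherwise.
Only Player D (9/26) clears that bar, contributing 56; the remaining 7 contribute 0. Total contributed: 56.
The security fund pays out 2.9 × 56 = 162.40 in total (split across the unequal shares, but the aggregate is all that matters for the group sum).
The 7 free-riders keep 56 each, adding 392. Group total = 392 + 162.40 = 554.40.

554.40 dollars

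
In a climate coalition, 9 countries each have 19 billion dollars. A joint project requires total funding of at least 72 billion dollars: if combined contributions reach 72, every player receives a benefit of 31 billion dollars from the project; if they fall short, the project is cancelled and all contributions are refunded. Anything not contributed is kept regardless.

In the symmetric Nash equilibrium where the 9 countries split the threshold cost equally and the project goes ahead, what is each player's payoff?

42 billion dollars

Equal share of the threshold: 72/9 = 8.
At this profile no one gains by cutting their contribution: any cut drops the total below 72, the project is cancelled, contributions are refunded, and the deviator ends with 19, which is less than 19 − 8 + 31 = 42. Contributing more than 8 just wastes the excess. So contributing exactly 8 is a best response.
Each player's payoff: 19 − 8 + 31 = 42.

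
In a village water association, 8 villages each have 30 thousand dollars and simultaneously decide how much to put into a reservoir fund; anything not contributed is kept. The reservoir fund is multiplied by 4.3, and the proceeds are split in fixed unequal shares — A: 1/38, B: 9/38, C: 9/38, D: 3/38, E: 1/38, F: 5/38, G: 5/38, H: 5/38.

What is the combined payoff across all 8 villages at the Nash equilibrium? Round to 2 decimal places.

Each unit j contributes comes back to j as 4.3 × (j's share), so j prefers to contribute only if that share exceeds 1/4.3 = 0.2326; otherwise keeping the unit dominates.
The shares above 0.2326 belong to B and C, contributing 30 each; the remaining 6 contribute 0. Total contributed: 60.
The reservoir fund pays out 4.3 × 60 = 258.00 in total (split across the unequal shares, but the aggregate is all that matters for the group sum).
The 6 free-riders keep 30 each, adding 180. Group total = 180 + 258.00 = 438.00.

438.00 thousand dollars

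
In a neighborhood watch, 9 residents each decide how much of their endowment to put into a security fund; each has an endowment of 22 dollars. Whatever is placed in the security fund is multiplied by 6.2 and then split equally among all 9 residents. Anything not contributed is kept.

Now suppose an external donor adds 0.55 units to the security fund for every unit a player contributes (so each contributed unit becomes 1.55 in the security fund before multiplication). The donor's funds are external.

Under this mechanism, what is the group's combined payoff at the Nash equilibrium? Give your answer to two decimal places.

With the mechanism, a contributed unit returns 6.2 × 1.55 / 9 = 1.0678 per unit of net cost to the contributor — now above 1 — so contributing fully is weakly dominant for every player.
So the Nash equilibrium is full contribution by all 9; the group earns 6.2 × 1.55 × 198 = 1902.78.

1902.78 dollars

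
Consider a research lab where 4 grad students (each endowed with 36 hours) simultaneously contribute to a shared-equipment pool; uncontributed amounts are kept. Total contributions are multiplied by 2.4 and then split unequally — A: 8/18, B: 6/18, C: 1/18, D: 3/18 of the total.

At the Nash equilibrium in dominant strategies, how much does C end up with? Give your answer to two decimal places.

40.80 hours

A player with share s gets back 2.4·s per unit contributed, so full contribution is dominant for anyone with s > 1/2.4 = 0.4167 and zero contribution is dominant for anyone below.
The only share above 0.4167 is A's 8/18, contributing 36; the remaining 3 contribute 0. Total contributed: 36.
C keeps 36 and receives 2.4 × 36 × 1/18 = 4.80 from the shared-equipment pool, for a payoff of 40.80.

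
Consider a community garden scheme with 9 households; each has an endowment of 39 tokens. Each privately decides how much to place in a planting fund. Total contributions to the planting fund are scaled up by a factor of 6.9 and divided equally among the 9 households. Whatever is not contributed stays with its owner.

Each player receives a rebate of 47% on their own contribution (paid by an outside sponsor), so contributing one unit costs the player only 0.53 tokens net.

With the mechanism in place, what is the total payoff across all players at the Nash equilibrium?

The effective private return per unit is now (6.9/9) / 0.53 = 1.4465 > 1, so every player's dominant strategy flips to full contribution.
So the Nash equilibrium is full contribution by all 9; the group earns 9 × (39 × 0.47 + 6.9 × 39) = 2586.87.

2586.87 tokens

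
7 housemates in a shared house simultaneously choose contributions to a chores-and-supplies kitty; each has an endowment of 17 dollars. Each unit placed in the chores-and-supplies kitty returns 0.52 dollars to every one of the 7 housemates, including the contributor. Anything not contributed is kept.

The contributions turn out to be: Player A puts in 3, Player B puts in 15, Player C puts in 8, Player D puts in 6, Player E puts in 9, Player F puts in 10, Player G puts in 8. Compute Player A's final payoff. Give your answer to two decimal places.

Total contributed: 3 + 15 + 8 + 6 + 9 + 10 + 8 = 59.
Each receives 0.52 × 59 = 30.68 from the chores-and-supplies kitty.
Player A keeps 17 − 3 = 14, so Player A's payoff is 14 + 30.68 = 44.68.

44.68 dollars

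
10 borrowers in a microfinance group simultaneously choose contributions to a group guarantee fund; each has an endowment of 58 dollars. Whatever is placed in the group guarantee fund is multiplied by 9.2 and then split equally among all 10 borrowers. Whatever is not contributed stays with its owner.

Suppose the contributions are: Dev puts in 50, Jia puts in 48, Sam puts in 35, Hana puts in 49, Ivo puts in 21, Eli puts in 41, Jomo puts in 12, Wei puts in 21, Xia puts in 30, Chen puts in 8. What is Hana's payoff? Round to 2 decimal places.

Total contributed: 50 + 48 + 35 + 49 + 21 + 41 + 12 + 21 + 30 + 8 = 315.
Each receives 9.2 × 315 / 10 = 289.80 from the group guarantee fund.
Hana keeps 58 − 49 = 9, so Hana's payoff is 9 + 289.80 = 298.80.

298.80 dollars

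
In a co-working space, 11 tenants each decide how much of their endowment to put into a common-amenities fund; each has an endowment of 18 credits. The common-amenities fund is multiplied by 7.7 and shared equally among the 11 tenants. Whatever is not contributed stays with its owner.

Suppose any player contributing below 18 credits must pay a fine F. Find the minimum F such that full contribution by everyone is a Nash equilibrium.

5.40 credits

Given the others contribute fully, the best deviation is to contribute 0 (any partial contribution still incurs the fine and gives up units whose private return 0.7000 is below 1).
Deviating from 18 to 0 saves 18 credits but forfeits the deviator's share of the drop in the common-amenities fund: 7.7/11 × 18 = 12.60.
So the deviation gain is 18 − 12.60 = 5.40, and the fine must be at least 5.40 credits to wipe it out.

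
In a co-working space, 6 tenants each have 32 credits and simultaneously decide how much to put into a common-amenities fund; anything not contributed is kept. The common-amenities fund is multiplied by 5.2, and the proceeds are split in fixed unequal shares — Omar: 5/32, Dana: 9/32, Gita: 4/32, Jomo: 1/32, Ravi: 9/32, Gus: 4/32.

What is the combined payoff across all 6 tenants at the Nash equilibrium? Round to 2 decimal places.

460.80 credits

Player j's private return per contributed unit is 5.2 × (j's share). Contributing is weakly dominant for j when that share is at least 1/5.2 = 0.1923, and contributing 0 is dominant otherwise.
Dana and Ravi are above the threshold, contributing 32 each; the remaining 4 contribute 0. Total contributed: 64.
The common-amenities fund pays out 5.2 × 64 = 332.80 in total (split across the unequal shares, but the aggregate is all that matters for the group sum).
The 4 free-riders keep 32 each, adding 128. Group total = 128 + 332.80 = 460.80.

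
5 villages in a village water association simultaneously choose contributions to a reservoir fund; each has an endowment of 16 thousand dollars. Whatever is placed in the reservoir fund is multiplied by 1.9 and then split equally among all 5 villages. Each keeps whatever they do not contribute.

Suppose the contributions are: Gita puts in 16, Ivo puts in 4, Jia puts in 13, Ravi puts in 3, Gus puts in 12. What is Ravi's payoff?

Total contributed: 16 + 4 + 13 + 3 + 12 = 48.
Each receives 1.9 × 48 / 5 = 18.24 from the reservoir fund.
Ravi keeps 16 − 3 = 13, so Ravi's payoff is 13 + 18.24 = 31.24.

31.24 thousand dollars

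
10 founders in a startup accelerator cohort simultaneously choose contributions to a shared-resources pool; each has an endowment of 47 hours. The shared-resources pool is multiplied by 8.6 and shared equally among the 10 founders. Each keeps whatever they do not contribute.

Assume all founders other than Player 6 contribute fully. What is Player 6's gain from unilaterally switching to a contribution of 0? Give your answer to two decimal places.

Switching from a contribution of 47 to 0 lets Player 6 keep an extra 47 hours, but lowers the shared-resources pool by 47, which costs Player 6 their own share of that drop: 8.6/10 × 47 = 40.42.
Net gain = 47 − 40.42 = 6.58. The private return per contributed unit (0.8600) is below 1, so free-riding is indeed the best response regardless of what the others do.

6.58 hours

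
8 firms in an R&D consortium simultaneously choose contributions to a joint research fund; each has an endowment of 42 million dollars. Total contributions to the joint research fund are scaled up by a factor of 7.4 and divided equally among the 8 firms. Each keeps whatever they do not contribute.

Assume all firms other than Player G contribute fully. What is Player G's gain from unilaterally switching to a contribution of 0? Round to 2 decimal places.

Switching from a contribution of 42 to 0 lets Player G keep an extra 42 million dollars, but lowers the joint research fund by 42, which costs Player G their own share of that drop: 7.4/8 × 42 = 38.85.
Net gain = 42 − 38.85 = 3.15. The private return per contributed unit (0.9250) is below 1, so free-riding is indeed the best response regardless of what the others do.

3.15 million dollars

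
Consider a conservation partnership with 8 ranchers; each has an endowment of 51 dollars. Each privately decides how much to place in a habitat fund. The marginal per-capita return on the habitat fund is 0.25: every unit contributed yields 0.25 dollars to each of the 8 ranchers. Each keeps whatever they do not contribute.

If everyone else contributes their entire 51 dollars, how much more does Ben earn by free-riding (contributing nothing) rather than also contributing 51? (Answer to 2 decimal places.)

Switching from a contribution of 51 to 0 lets Ben keep an extra 51 dollars, but lowers the habitat fund by 51, which costs Ben their own share of that drop: 0.25 × 51 = 12.75.
Net gain = 51 − 12.75 = 38.25. The private return per contributed unit (0.25) is below 1, so free-riding is indeed the best response regardless of what the others do.

38.25 dollars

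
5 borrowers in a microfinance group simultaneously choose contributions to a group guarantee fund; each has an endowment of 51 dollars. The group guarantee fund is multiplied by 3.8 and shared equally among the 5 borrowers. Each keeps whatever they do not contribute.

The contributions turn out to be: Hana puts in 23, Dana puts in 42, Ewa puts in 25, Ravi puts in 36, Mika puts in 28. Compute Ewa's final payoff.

Total contributed: 23 + 42 + 25 + 36 + 28 = 154.
Each receives 3.8 × 154 / 5 = 117.04 from the group guarantee fund.
Ewa keeps 51 − 25 = 26, so Ewa's payoff is 26 + 117.04 = 143.04.

143.04 dollars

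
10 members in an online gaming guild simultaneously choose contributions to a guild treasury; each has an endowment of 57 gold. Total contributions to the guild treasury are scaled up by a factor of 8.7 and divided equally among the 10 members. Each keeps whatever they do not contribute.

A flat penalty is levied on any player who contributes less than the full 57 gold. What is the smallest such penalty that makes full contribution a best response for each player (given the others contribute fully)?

Given the others contribute fully, the best deviation is to contribute 0 (any partial contribution still incurs the fine and gives up units whose private return 0.8700 is below 1).
Deviating from 57 to 0 saves 57 gold but forfeits the deviator's share of the drop in the guild treasury: 8.7/10 × 57 = 49.59.
So the deviation gain is 57 − 49.59 = 7.41, and the fine must be at least 7.41 gold to wipe it out.

7.41 gold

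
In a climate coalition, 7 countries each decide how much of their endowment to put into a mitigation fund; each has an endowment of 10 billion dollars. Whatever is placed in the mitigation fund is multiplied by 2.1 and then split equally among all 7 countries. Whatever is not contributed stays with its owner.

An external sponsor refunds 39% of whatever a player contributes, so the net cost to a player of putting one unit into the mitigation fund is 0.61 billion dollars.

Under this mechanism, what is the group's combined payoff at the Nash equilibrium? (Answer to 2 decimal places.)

70.00 billion dollars

The effective private return is (2.1/7) / 0.61 = 0.4918, which is still under 1, so the mechanism doesn't change anyone's dominant strategy: zero contribution.
At the Nash equilibrium no one contributes; group total payoff = 7 × 10 = 70.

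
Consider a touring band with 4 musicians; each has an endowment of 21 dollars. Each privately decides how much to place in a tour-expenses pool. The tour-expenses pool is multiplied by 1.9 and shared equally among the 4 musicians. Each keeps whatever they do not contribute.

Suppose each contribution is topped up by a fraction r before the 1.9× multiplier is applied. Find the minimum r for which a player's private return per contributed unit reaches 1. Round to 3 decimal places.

1.105

With matching at rate r, one contributed unit becomes (1 + r) in the tour-expenses pool and returns 1.9 × (1 + r) / 4 to the contributor.
Setting this equal to 1: 1 + r = 4/1.9 = 2.1053.
So the minimum matching rate is r = 2.1053 − 1 = 1.105.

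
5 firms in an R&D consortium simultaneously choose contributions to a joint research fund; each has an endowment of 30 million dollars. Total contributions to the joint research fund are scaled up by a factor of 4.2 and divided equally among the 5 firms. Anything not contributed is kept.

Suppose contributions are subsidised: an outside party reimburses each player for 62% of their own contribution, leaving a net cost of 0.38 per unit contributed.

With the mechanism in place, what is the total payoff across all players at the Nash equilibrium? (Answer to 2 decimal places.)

The effective private return per unit is now (4.2/5) / 0.38 = 2.2105 > 1, so every player's dominant strategy flips to full contribution.
So the Nash equilibrium is full contribution by all 5; the group earns 5 × (30 × 0.62 + 4.2 × 30) = 723.00.

723.00 million dollars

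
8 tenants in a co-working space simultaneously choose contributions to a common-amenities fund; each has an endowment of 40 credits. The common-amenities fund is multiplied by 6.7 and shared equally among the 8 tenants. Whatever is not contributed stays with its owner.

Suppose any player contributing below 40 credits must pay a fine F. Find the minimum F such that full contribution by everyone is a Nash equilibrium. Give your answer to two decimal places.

Given the others contribute fully, the best deviation is to contribute 0 (any partial contribution still incurs the fine and gives up units whose private return 0.8375 is below 1).
Deviating from 40 to 0 saves 40 credits but forfeits the deviator's share of the drop in the common-amenities fund: 6.7/8 × 40 = 33.50.
So the deviation gain is 40 − 33.50 = 6.50, and the fine must be at least 6.50 credits to wipe it out.

6.50 credits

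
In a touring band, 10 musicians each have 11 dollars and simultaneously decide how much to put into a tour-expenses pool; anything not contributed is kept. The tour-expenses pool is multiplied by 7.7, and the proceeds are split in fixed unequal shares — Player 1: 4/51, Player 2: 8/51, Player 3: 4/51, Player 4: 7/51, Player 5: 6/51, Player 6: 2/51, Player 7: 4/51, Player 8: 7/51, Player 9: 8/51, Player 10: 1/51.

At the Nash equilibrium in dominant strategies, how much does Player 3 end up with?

37.57 dollars

Player j's private return per contributed unit is 7.7 × (j's share). Contributing is weakly dominant for j when that share is at least 1/7.7 = 0.1299, and contributing 0 is dominant otherwise.
Player 2, Player 4, Player 8 and Player 9 are above the threshold, contributing 11 each; the remaining 6 contribute 0. Total contributed: 44.
Player 3 keeps 11 and receives 7.7 × 44 × 4/51 = 26.57 from the tour-expenses pool, for a payoff of 37.57.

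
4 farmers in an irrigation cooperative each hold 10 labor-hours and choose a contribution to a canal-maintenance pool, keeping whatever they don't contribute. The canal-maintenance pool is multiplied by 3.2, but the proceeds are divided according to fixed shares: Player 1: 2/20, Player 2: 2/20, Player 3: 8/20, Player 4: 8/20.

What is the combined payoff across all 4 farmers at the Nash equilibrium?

Player j's private return per contributed unit is 3.2 × (j's share). Contributing is weakly dominant for j when that share is at least 1/3.2 = 0.3125, and contributing 0 is dominant otherwise.
Player 3 and Player 4 are above the threshold, contributing 10 each; the remaining 2 contribute 0. Total contributed: 20.
The canal-maintenance pool pays out 3.2 × 20 = 64.00 in total (split across the unequal shares, but the aggregate is all that matters for the group sum).
The 2 free-riders keep 10 each, adding 20. Group total = 20 + 64.00 = 84.00.

84.00 labor-hours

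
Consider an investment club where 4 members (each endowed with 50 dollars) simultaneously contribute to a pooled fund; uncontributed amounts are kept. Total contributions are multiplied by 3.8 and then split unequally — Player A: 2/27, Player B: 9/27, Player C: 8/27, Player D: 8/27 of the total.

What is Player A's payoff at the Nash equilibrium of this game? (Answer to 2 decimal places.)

Each unit j contributes comes back to j as 3.8 × (j's share), so j prefers to contribute only if that share exceeds 1/3.8 = 0.2632; otherwise keeping the unit dominates.
The shares above 0.2632 belong to Player B, Player C and Player D, contributing 50 each; the remaining 1 contribute 0. Total contributed: 150.
Player A keeps 50 and receives 3.8 × 150 × 2/27 = 42.22 from the pooled fund, for a payoff of 92.22.

92.22 dollars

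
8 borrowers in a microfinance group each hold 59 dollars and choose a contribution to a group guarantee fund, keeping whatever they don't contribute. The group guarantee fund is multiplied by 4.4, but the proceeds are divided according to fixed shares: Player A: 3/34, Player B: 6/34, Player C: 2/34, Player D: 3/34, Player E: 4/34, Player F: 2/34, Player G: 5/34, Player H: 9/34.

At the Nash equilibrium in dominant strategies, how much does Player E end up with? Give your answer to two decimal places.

89.54 dollars

Each unit j contributes comes back to j as 4.4 × (j's share), so j prefers to contribute only if that share exceeds 1/4.4 = 0.2273; otherwise keeping the unit dominates.
Player H alone (share 9/34) is above the threshold, contributing 59; the remaining 7 contribute 0. Total contributed: 59.
Player E keeps 59 and receives 4.4 × 59 × 4/34 = 30.54 from the group guarantee fund, for a payoff of 89.54.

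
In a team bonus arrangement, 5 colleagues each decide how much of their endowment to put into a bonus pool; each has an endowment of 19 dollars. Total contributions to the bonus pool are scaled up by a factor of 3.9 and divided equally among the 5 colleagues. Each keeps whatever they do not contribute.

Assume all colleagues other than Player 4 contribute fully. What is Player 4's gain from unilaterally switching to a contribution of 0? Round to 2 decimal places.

4.18 dollars

Switching from a contribution of 19 to 0 lets Player 4 keep an extra 19 dollars, but lowers the bonus pool by 19, which costs Player 4 their own share of that drop: 3.9/5 × 19 = 14.82.
Net gain = 19 − 14.82 = 4.18. The private return per contributed unit (0.7800) is below 1, so free-riding is indeed the best response regardless of what the others do.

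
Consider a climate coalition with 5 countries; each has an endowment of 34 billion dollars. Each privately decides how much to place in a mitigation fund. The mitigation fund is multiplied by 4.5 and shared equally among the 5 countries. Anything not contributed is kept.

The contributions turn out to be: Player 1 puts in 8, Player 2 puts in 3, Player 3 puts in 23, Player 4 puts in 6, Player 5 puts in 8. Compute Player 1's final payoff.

69.20 billion dollars

Total contributed: 8 + 3 + 23 + 6 + 8 = 48.
Each receives 4.5 × 48 / 5 = 43.20 from the mitigation fund.
Player 1 keeps 34 − 8 = 26, so Player 1's payoff is 26 + 43.20 = 69.20.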